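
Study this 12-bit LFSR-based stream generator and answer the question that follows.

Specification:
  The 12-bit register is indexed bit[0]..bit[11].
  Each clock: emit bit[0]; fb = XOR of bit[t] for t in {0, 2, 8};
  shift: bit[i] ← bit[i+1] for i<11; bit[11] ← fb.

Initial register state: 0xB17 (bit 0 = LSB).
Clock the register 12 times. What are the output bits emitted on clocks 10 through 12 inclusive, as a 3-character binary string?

reg_0 = 0xB17
clock 1: out=1, reg = 0xD8B
clock 2: out=1, reg = 0x6C5
clock 3: out=1, reg = 0x362
clock 4: out=0, reg = 0x9B1
clock 5: out=1, reg = 0x4D8
clock 6: out=0, reg = 0x26C
clock 7: out=0, reg = 0x936
clock 8: out=0, reg = 0x49B
clock 9: out=1, reg = 0xA4D
clock 10: out=1, reg = 0x526
clock 11: out=0, reg = 0x293
clock 12: out=1, reg = 0x949

101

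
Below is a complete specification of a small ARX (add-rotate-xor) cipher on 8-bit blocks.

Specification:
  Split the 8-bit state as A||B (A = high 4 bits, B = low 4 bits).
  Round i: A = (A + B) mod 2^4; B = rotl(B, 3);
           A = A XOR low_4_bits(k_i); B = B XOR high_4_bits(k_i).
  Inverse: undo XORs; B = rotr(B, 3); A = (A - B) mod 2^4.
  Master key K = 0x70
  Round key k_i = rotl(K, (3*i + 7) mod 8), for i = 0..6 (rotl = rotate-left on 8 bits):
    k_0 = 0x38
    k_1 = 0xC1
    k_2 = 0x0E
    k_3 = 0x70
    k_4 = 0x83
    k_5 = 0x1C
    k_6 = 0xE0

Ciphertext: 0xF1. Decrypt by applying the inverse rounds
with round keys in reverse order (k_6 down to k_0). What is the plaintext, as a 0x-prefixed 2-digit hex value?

s_0 = ciphertext = 0xF1
s_1 = InvRound(s_0, k_6) = 0x0F
s_2 = InvRound(s_1, k_5) = 0xFD
s_3 = InvRound(s_2, k_4) = 0x2A
s_4 = InvRound(s_3, k_3) = 0x7B
s_5 = InvRound(s_4, k_2) = 0x27
s_6 = InvRound(s_5, k_1) = 0xC7
s_7 = InvRound(s_6, k_0) = 0xC8

0xC8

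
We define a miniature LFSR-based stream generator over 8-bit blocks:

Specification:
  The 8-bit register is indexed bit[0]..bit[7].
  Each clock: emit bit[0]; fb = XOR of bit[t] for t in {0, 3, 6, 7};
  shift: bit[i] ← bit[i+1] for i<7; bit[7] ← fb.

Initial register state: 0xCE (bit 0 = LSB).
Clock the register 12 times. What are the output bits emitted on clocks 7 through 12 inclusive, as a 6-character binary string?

reg_0 = 0xCE
clock 1: out=0, reg = 0xE7
clock 2: out=1, reg = 0xF3
clock 3: out=1, reg = 0xF9
clock 4: out=1, reg = 0x7C
clock 5: out=0, reg = 0x3E
clock 6: out=0, reg = 0x9F
clock 7: out=1, reg = 0xCF
clock 8: out=1, reg = 0x67
clock 9: out=1, reg = 0x33
clock 10: out=1, reg = 0x99
clock 11: out=1, reg = 0xCC
clock 12: out=0, reg = 0xE6

111110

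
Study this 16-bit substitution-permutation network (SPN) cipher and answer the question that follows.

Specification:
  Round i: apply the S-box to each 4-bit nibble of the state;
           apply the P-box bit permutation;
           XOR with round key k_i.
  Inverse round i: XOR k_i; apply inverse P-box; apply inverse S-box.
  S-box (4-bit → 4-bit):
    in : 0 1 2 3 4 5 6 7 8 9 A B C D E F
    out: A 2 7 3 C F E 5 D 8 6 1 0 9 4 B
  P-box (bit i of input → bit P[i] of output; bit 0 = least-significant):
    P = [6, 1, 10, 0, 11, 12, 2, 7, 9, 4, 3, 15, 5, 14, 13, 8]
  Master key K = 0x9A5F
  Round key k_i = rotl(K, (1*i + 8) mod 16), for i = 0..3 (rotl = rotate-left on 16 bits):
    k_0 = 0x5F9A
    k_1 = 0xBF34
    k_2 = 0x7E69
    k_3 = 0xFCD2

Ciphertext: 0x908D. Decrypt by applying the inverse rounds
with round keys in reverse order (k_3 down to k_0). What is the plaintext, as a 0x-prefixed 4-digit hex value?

0x9E3F

s_0 = ciphertext = 0x908D
s_1 = InvRound(s_0, k_3) = 0xAA75
s_2 = InvRound(s_1, k_2) = 0x16AE
s_3 = InvRound(s_2, k_1) = 0x46D1
s_4 = InvRound(s_3, k_0) = 0x9E3F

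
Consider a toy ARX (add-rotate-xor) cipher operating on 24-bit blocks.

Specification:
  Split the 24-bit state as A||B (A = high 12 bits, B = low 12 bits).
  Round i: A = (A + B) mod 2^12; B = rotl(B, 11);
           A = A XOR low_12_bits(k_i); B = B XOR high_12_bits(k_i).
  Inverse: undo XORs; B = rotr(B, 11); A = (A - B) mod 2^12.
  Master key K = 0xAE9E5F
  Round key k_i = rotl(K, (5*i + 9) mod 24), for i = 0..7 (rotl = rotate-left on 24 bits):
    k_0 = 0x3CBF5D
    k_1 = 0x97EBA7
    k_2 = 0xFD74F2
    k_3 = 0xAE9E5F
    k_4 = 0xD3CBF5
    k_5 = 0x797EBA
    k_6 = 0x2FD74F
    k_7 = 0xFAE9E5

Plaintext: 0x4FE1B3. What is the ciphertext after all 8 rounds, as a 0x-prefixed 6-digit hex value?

s_0 = plaintext = 0x4FE1B3
s_1 = Round(s_0, k_0) = 0x9ECB12
s_2 = Round(s_1, k_1) = 0xF59CF7
s_3 = Round(s_2, k_2) = 0x8A21AC
s_4 = Round(s_3, k_3) = 0x411A3F
s_5 = Round(s_4, k_4) = 0x5A5023
s_6 = Round(s_5, k_5) = 0xB72F86
s_7 = Round(s_6, k_6) = 0xDB753E
s_8 = Round(s_7, k_7) = 0xB10D31

0xB10D31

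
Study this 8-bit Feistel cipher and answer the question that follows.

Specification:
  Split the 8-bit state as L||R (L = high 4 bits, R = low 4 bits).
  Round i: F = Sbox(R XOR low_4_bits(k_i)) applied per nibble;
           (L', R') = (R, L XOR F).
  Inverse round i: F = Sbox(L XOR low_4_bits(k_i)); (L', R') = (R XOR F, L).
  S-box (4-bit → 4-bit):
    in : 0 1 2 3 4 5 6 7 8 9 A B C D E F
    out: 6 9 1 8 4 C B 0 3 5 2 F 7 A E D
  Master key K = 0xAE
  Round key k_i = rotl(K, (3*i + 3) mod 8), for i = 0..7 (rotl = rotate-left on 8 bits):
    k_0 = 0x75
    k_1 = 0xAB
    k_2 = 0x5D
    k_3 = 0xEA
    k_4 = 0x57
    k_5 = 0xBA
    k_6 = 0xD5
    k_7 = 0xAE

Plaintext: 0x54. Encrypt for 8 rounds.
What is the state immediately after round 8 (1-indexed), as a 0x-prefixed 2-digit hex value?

0x80

s_0 = plaintext = 0x54
s_1 = Round(s_0, k_0) = 0x4C
s_2 = Round(s_1, k_1) = 0xC4
s_3 = Round(s_2, k_2) = 0x49
s_4 = Round(s_3, k_3) = 0x9C
s_5 = Round(s_4, k_4) = 0xC6
s_6 = Round(s_5, k_5) = 0x6B
s_7 = Round(s_6, k_6) = 0xB8
s_8 = Round(s_7, k_7) = 0x80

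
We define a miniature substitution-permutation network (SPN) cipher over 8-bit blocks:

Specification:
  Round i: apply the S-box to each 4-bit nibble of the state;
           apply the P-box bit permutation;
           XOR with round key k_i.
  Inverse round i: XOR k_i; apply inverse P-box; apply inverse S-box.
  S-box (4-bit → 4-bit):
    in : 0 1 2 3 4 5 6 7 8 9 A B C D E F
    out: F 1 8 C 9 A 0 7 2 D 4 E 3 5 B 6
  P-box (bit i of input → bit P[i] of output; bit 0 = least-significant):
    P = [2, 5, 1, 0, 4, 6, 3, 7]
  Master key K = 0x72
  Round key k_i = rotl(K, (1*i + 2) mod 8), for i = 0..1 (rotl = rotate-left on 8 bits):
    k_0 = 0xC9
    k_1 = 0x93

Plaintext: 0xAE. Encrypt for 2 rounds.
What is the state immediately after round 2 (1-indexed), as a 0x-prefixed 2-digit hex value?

s_0 = plaintext = 0xAE
s_1 = Round(s_0, k_0) = 0xE4
s_2 = Round(s_1, k_1) = 0x46

0x46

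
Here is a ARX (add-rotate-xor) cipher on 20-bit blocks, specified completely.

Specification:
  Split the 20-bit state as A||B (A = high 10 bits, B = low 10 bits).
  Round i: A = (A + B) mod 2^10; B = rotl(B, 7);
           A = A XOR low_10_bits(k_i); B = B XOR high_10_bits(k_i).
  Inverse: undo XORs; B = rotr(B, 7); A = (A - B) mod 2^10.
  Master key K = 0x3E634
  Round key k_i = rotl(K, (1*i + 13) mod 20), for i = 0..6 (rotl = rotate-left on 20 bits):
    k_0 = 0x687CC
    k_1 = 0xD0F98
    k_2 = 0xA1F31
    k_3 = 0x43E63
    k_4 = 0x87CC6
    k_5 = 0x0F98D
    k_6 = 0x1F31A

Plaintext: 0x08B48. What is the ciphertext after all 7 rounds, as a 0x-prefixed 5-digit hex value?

0xB9067

s_0 = plaintext = 0x08B48
s_1 = Round(s_0, k_0) = 0x299C8
s_2 = Round(s_1, k_1) = 0x7DB7A
s_3 = Round(s_2, k_2) = 0x907E8
s_4 = Round(s_3, k_3) = 0x12972
s_5 = Round(s_4, k_4) = 0x5EB31
s_6 = Round(s_5, k_5) = 0x498D8
s_7 = Round(s_6, k_6) = 0xB9067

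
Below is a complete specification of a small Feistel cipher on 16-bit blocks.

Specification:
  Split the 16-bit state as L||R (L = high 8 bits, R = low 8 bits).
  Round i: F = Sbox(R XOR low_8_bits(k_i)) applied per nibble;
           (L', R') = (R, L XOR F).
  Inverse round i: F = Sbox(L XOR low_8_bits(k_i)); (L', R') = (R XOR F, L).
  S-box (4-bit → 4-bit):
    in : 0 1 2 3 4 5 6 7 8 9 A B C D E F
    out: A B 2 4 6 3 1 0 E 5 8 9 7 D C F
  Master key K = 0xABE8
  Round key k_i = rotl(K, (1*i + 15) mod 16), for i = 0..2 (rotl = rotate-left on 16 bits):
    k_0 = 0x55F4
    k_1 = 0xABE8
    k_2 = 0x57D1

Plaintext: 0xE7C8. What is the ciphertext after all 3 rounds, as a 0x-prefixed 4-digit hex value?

0xA6A0

s_0 = plaintext = 0xE7C8
s_1 = Round(s_0, k_0) = 0xC8A0
s_2 = Round(s_1, k_1) = 0xA0A6
s_3 = Round(s_2, k_2) = 0xA6A0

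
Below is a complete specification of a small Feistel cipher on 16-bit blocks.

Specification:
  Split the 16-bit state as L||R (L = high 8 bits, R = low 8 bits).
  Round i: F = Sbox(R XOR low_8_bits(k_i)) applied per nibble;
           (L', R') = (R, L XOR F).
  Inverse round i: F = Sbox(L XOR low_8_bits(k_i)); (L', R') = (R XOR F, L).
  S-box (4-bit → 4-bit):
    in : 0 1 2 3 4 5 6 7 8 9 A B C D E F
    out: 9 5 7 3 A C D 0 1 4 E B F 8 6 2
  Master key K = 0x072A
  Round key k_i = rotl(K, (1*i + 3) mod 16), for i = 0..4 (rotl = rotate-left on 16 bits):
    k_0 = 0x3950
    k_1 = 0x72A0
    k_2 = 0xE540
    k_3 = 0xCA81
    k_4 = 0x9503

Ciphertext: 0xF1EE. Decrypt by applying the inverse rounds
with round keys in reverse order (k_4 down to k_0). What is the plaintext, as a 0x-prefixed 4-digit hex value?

s_0 = ciphertext = 0xF1EE
s_1 = InvRound(s_0, k_4) = 0xC9F1
s_2 = InvRound(s_1, k_3) = 0x50C9
s_3 = InvRound(s_2, k_2) = 0x9050
s_4 = InvRound(s_3, k_1) = 0x6990
s_5 = InvRound(s_4, k_0) = 0xA469

0xA469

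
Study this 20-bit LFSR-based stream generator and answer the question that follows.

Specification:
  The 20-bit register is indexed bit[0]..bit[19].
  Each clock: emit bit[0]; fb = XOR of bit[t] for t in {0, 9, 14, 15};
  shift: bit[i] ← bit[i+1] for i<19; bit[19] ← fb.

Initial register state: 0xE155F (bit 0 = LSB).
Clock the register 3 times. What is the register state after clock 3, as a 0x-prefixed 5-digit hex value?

0x3C2AB

reg_0 = 0xE155F
clock 1: out=1, reg = 0xF0AAF
clock 2: out=1, reg = 0x78557
clock 3: out=1, reg = 0x3C2AB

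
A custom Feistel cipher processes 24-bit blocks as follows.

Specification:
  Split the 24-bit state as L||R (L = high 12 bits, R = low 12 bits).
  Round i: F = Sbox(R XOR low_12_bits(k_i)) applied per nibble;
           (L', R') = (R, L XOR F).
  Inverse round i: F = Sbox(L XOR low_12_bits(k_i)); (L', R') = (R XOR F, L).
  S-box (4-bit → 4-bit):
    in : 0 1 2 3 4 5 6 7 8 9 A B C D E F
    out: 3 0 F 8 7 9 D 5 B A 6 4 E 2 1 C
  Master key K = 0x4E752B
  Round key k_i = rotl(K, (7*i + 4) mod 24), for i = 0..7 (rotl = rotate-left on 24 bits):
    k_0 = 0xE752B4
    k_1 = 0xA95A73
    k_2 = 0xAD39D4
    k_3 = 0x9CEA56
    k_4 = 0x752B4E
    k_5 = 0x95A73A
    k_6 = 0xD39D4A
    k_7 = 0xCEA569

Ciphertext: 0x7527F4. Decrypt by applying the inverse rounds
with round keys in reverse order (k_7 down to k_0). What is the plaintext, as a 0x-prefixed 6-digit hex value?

s_0 = ciphertext = 0x7527F4
s_1 = InvRound(s_0, k_7) = 0x870752
s_2 = InvRound(s_1, k_6) = 0xED4870
s_3 = InvRound(s_2, k_5) = 0x261ED4
s_4 = InvRound(s_3, k_4) = 0x428261
s_5 = InvRound(s_4, k_3) = 0x330428
s_6 = InvRound(s_5, k_2) = 0x23F330
s_7 = InvRound(s_6, k_1) = 0x84E23F
s_8 = InvRound(s_7, k_0) = 0x4F984E

0x4F984E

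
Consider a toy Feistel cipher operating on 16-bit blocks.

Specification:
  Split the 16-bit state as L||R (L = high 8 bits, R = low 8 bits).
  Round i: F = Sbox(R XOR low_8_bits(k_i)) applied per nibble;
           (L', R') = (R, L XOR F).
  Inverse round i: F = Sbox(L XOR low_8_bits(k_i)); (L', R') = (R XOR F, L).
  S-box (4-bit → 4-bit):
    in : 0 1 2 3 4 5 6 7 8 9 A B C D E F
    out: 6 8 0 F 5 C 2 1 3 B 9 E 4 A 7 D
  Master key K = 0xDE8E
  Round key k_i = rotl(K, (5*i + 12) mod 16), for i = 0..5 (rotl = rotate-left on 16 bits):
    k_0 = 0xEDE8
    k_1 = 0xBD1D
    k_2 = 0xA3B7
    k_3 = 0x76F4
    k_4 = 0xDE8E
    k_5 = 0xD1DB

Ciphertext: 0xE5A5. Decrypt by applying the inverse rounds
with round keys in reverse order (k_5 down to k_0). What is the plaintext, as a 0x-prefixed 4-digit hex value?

s_0 = ciphertext = 0xE5A5
s_1 = InvRound(s_0, k_5) = 0x52E5
s_2 = InvRound(s_1, k_4) = 0x4152
s_3 = InvRound(s_2, k_3) = 0xBE41
s_4 = InvRound(s_3, k_2) = 0x2ABE
s_5 = InvRound(s_4, k_1) = 0x4F2A
s_6 = InvRound(s_5, k_0) = 0xBB4F

0xBB4F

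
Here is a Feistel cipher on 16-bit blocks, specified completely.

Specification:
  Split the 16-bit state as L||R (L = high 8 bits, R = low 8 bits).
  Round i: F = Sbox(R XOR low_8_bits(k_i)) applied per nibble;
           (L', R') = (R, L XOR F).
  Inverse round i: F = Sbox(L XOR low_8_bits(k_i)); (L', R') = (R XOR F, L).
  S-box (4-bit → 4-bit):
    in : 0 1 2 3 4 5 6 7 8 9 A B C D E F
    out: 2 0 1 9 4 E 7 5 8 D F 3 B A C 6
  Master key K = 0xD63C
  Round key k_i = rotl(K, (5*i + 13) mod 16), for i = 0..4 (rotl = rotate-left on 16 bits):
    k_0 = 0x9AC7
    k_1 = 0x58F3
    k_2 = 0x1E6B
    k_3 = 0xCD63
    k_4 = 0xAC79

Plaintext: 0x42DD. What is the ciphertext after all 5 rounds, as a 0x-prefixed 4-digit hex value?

s_0 = plaintext = 0x42DD
s_1 = Round(s_0, k_0) = 0xDD4D
s_2 = Round(s_1, k_1) = 0x4DE1
s_3 = Round(s_2, k_2) = 0xE1C2
s_4 = Round(s_3, k_3) = 0xC211
s_5 = Round(s_4, k_4) = 0x11BA

0x11BA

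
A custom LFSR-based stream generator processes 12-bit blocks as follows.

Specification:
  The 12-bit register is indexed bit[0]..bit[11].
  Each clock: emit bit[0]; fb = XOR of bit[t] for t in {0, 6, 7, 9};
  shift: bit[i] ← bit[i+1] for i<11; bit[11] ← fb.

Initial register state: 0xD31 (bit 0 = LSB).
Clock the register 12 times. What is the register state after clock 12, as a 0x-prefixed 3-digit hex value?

0x8F1

reg_0 = 0xD31
clock 1: out=1, reg = 0xE98
clock 2: out=0, reg = 0x74C
clock 3: out=0, reg = 0x3A6
clock 4: out=0, reg = 0x1D3
clock 5: out=1, reg = 0x8E9
clock 6: out=1, reg = 0xC74
clock 7: out=0, reg = 0xE3A
clock 8: out=0, reg = 0xF1D
clock 9: out=1, reg = 0x78E
clock 10: out=0, reg = 0x3C7
clock 11: out=1, reg = 0x1E3
clock 12: out=1, reg = 0x8F1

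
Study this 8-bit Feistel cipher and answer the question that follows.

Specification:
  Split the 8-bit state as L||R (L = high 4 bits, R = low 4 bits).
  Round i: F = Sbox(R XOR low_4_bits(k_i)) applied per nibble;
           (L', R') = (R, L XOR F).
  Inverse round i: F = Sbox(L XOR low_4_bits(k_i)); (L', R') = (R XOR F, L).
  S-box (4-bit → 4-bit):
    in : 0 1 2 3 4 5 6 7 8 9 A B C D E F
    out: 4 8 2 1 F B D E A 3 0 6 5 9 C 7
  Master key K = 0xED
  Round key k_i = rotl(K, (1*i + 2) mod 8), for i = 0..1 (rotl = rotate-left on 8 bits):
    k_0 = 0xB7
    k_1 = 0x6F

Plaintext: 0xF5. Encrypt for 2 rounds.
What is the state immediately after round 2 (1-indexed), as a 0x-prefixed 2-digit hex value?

s_0 = plaintext = 0xF5
s_1 = Round(s_0, k_0) = 0x5D
s_2 = Round(s_1, k_1) = 0xD7

0xD7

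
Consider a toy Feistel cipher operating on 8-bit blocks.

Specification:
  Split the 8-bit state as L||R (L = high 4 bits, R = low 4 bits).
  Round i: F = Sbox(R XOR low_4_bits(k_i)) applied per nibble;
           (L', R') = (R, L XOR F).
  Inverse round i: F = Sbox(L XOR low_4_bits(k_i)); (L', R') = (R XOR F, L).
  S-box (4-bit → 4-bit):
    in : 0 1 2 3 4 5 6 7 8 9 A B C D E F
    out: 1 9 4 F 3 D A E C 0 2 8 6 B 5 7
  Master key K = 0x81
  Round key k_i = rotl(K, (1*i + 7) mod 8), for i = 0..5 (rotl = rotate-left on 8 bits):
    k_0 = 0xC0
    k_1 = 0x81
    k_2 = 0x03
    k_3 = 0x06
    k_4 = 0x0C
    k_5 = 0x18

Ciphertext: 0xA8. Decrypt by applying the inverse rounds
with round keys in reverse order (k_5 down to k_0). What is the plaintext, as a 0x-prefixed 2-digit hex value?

0x67

s_0 = ciphertext = 0xA8
s_1 = InvRound(s_0, k_5) = 0xCA
s_2 = InvRound(s_1, k_4) = 0xBC
s_3 = InvRound(s_2, k_3) = 0x7B
s_4 = InvRound(s_3, k_2) = 0x87
s_5 = InvRound(s_4, k_1) = 0x78
s_6 = InvRound(s_5, k_0) = 0x67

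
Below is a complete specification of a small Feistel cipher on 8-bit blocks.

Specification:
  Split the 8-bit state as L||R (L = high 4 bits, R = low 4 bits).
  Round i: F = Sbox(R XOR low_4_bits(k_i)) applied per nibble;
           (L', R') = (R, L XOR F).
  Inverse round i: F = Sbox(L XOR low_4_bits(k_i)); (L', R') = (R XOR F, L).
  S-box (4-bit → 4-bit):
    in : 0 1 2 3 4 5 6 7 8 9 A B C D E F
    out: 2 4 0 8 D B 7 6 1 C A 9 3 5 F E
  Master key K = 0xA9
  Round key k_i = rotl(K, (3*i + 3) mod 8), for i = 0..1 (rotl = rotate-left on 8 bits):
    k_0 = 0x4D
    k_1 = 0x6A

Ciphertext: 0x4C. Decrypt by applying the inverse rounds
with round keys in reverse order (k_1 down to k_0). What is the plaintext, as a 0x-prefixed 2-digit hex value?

s_0 = ciphertext = 0x4C
s_1 = InvRound(s_0, k_1) = 0x34
s_2 = InvRound(s_1, k_0) = 0xB3

0xB3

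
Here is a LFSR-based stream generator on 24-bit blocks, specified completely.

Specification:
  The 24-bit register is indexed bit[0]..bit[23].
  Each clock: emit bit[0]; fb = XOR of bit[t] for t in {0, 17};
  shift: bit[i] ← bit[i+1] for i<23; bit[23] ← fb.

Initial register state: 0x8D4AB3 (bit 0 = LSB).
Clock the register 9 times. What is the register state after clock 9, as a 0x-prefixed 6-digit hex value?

reg_0 = 0x8D4AB3
clock 1: out=1, reg = 0xC6A559
clock 2: out=1, reg = 0x6352AC
clock 3: out=0, reg = 0xB1A956
clock 4: out=0, reg = 0x58D4AB
clock 5: out=1, reg = 0xAC6A55
clock 6: out=1, reg = 0xD6352A
clock 7: out=0, reg = 0xEB1A95
clock 8: out=1, reg = 0x758D4A
clock 9: out=0, reg = 0x3AC6A5

0x3AC6A5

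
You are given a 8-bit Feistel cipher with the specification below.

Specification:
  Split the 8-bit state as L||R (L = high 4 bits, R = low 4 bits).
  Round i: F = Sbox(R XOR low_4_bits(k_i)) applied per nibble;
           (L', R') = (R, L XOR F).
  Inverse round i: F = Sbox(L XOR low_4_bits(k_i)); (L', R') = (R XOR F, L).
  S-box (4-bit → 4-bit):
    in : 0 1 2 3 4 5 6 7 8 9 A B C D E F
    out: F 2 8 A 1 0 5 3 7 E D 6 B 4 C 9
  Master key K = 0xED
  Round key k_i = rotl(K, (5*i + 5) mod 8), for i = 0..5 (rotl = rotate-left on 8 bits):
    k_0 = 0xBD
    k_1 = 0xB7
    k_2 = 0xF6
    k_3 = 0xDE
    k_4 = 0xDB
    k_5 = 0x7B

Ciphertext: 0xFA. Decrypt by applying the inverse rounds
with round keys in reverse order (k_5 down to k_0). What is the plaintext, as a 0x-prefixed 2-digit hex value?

0xF7

s_0 = ciphertext = 0xFA
s_1 = InvRound(s_0, k_5) = 0xBF
s_2 = InvRound(s_1, k_4) = 0x0B
s_3 = InvRound(s_2, k_3) = 0x70
s_4 = InvRound(s_3, k_2) = 0x27
s_5 = InvRound(s_4, k_1) = 0x72
s_6 = InvRound(s_5, k_0) = 0xF7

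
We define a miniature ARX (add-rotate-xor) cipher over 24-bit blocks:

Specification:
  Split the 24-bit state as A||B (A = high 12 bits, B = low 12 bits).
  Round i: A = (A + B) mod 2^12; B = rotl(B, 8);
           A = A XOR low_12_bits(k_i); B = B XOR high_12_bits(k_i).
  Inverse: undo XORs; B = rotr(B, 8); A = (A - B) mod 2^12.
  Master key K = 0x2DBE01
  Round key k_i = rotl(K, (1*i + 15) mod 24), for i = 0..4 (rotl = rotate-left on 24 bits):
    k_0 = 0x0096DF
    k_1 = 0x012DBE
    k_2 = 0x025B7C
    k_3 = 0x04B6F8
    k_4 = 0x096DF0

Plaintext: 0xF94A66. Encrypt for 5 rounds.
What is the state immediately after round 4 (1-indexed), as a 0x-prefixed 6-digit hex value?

0x3882C6

s_0 = plaintext = 0xF94A66
s_1 = Round(s_0, k_0) = 0xF256AF
s_2 = Round(s_1, k_1) = 0x86AF78
s_3 = Round(s_2, k_2) = 0xC9E8D2
s_4 = Round(s_3, k_3) = 0x3882C6
s_5 = Round(s_4, k_4) = 0xBBE6BA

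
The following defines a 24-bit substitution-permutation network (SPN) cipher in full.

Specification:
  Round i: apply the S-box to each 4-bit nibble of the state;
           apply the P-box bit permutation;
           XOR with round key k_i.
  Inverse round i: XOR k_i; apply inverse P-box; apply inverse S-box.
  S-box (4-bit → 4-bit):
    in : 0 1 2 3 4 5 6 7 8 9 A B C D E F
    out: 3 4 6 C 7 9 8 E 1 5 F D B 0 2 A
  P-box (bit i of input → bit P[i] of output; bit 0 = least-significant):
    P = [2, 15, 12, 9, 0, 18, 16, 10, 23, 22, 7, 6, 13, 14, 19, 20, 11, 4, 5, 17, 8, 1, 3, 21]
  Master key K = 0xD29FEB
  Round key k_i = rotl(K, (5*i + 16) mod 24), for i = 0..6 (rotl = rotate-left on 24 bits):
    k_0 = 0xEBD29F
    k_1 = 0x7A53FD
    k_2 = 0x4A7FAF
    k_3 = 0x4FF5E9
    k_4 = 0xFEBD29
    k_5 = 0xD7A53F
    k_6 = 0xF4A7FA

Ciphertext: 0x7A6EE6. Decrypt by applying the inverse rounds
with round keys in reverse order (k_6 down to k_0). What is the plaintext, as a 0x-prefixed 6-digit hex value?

s_0 = ciphertext = 0x7A6EE6
s_1 = InvRound(s_0, k_6) = 0x9C28E0
s_2 = InvRound(s_1, k_5) = 0x4C17B0
s_3 = InvRound(s_2, k_4) = 0x3C598F
s_4 = InvRound(s_3, k_3) = 0xFB5F30
s_5 = InvRound(s_4, k_2) = 0x7E5998
s_6 = InvRound(s_5, k_1) = 0xD9D605
s_7 = InvRound(s_6, k_0) = 0x7F616D

0x7F616D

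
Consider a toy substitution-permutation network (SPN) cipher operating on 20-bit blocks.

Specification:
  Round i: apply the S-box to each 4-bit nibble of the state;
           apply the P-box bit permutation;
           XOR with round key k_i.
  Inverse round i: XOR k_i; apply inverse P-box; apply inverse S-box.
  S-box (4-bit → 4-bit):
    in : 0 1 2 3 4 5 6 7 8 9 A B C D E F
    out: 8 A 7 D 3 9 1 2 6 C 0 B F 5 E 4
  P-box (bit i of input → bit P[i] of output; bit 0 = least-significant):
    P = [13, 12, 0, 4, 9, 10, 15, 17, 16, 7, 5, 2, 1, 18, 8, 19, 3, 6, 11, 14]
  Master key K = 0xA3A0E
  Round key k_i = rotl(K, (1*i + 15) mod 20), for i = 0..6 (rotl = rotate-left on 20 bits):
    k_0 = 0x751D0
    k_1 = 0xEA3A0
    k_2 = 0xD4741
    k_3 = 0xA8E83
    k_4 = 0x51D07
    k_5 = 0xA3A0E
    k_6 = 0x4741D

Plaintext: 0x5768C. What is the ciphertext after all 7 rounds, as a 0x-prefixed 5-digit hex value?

0x2321F

s_0 = plaintext = 0x5768C
s_1 = Round(s_0, k_0) = 0x2A5C9
s_2 = Round(s_1, k_1) = 0xD2DFD
s_3 = Round(s_2, k_2) = 0x8EE6A
s_4 = Round(s_3, k_3) = 0x68567
s_5 = Round(s_4, k_4) = 0x00E0B
s_6 = Round(s_5, k_5) = 0x04ABA
s_7 = Round(s_6, k_6) = 0x2321F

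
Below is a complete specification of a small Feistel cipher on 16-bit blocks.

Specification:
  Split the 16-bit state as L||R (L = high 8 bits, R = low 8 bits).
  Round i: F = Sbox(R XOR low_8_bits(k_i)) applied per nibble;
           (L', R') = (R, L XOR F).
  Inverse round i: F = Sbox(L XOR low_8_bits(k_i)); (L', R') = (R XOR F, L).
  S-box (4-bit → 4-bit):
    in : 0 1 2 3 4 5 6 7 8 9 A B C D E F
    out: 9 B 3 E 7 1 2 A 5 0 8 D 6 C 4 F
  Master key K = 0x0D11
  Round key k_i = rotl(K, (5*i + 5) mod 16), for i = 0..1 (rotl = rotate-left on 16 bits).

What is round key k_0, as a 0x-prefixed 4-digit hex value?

0xA221

K = 0x0D11
k_0 = rotl(K, (5*0+5) mod 16) = rotl(K, 5) = 0xA221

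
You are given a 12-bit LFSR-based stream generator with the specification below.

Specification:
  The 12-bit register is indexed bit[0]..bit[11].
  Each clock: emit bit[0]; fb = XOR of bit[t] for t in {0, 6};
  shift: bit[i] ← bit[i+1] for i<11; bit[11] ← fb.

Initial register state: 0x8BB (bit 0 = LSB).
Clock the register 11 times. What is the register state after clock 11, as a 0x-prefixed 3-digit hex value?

reg_0 = 0x8BB
clock 1: out=1, reg = 0xC5D
clock 2: out=1, reg = 0x62E
clock 3: out=0, reg = 0x317
clock 4: out=1, reg = 0x98B
clock 5: out=1, reg = 0xCC5
clock 6: out=1, reg = 0x662
clock 7: out=0, reg = 0xB31
clock 8: out=1, reg = 0xD98
clock 9: out=0, reg = 0x6CC
clock 10: out=0, reg = 0xB66
clock 11: out=0, reg = 0xDB3

0xDB3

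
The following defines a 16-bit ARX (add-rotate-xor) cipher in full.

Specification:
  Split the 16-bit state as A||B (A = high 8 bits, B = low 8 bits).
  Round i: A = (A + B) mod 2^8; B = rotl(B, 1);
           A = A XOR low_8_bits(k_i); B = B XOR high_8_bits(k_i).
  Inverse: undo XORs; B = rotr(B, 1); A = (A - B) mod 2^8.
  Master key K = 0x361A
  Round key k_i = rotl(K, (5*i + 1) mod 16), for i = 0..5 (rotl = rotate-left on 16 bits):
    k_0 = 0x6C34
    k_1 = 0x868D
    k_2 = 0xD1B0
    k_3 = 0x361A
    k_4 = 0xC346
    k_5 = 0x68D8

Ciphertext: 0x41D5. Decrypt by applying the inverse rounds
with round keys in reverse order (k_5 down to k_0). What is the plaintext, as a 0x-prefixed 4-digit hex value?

0x5426

s_0 = ciphertext = 0x41D5
s_1 = InvRound(s_0, k_5) = 0xBBDE
s_2 = InvRound(s_1, k_4) = 0x6F8E
s_3 = InvRound(s_2, k_3) = 0x195C
s_4 = InvRound(s_3, k_2) = 0xE3C6
s_5 = InvRound(s_4, k_1) = 0x4E20
s_6 = InvRound(s_5, k_0) = 0x5426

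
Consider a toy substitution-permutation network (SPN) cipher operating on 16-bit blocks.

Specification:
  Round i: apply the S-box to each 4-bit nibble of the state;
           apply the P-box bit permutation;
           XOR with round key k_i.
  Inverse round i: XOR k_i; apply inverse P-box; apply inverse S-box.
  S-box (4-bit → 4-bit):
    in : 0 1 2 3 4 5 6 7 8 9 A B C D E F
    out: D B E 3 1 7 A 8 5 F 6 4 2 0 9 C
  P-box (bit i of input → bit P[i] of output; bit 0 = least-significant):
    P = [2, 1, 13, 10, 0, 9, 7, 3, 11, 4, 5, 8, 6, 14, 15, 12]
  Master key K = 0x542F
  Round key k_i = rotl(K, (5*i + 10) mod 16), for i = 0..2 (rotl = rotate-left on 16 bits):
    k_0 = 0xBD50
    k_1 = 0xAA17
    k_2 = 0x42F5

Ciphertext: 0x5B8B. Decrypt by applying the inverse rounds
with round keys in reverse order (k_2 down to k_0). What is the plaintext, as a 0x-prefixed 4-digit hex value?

s_0 = ciphertext = 0x5B8B
s_1 = InvRound(s_0, k_2) = 0xE973
s_2 = InvRound(s_1, k_1) = 0x3FC4
s_3 = InvRound(s_2, k_0) = 0xBCA4

0xBCA4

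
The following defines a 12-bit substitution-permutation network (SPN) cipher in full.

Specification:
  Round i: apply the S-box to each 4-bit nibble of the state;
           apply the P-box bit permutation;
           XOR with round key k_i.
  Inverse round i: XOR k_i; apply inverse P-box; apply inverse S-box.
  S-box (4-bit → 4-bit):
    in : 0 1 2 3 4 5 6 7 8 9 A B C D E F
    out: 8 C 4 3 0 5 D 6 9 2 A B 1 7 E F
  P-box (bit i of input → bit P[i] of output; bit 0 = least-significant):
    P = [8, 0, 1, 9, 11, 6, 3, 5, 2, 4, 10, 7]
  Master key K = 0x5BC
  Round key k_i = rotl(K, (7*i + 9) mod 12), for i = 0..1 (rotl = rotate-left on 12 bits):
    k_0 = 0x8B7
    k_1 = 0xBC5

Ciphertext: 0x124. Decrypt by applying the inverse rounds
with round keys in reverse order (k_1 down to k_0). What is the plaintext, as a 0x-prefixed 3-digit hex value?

s_0 = ciphertext = 0x124
s_1 = InvRound(s_0, k_1) = 0x0BA
s_2 = InvRound(s_1, k_0) = 0xC59

0xC59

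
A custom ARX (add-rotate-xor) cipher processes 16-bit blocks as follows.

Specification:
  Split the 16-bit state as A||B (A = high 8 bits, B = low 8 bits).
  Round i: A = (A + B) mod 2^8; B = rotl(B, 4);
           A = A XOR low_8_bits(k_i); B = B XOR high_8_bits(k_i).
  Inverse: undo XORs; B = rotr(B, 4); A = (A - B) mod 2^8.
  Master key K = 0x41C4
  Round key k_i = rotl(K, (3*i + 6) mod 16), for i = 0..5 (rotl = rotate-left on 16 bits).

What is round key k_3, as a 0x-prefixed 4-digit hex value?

0x20E2

K = 0x41C4
k_0 = rotl(K, (3*0+6) mod 16) = rotl(K, 6) = 0x7110
k_1 = rotl(K, (3*1+6) mod 16) = rotl(K, 9) = 0x8883
k_2 = rotl(K, (3*2+6) mod 16) = rotl(K, 12) = 0x441C
k_3 = rotl(K, (3*3+6) mod 16) = rotl(K, 15) = 0x20E2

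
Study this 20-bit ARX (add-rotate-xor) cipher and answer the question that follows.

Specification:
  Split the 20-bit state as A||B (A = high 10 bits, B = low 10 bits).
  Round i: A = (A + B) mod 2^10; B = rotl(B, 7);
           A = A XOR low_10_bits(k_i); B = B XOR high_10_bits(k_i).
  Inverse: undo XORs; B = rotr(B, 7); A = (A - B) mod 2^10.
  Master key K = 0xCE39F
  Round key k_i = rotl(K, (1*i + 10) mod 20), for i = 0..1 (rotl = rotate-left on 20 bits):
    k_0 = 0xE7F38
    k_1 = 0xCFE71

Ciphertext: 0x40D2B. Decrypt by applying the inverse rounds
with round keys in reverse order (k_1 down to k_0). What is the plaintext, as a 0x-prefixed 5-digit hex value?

s_0 = ciphertext = 0x40D2B
s_1 = InvRound(s_0, k_1) = 0xB38A4
s_2 = InvRound(s_1, k_0) = 0x061DE

0x061DE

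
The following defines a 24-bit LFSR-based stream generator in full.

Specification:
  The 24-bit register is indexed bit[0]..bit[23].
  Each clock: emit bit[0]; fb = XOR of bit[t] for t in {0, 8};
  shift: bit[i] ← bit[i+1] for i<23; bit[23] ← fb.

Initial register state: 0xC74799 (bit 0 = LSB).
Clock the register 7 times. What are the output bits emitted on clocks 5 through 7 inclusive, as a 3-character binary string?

reg_0 = 0xC74799
clock 1: out=1, reg = 0x63A3CC
clock 2: out=0, reg = 0xB1D1E6
clock 3: out=0, reg = 0xD8E8F3
clock 4: out=1, reg = 0xEC7479
clock 5: out=1, reg = 0xF63A3C
clock 6: out=0, reg = 0x7B1D1E
clock 7: out=0, reg = 0xBD8E8F

100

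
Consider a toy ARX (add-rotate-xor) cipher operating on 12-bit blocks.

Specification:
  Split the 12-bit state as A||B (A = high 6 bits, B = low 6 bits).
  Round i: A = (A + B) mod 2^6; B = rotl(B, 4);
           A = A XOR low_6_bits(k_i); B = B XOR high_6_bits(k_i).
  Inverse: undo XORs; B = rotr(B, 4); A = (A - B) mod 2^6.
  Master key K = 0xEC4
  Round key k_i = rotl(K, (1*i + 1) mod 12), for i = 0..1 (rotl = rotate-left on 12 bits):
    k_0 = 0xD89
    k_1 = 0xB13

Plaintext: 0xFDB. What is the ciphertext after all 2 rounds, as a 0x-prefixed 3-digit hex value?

s_0 = plaintext = 0xFDB
s_1 = Round(s_0, k_0) = 0x4C0
s_2 = Round(s_1, k_1) = 0x02C

0x02C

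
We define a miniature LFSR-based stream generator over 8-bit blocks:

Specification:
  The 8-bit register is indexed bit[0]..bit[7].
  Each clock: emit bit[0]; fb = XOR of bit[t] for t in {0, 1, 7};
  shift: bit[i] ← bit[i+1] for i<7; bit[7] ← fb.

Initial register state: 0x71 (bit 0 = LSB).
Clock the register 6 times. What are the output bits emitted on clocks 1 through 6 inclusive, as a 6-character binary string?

100011

reg_0 = 0x71
clock 1: out=1, reg = 0xB8
clock 2: out=0, reg = 0xDC
clock 3: out=0, reg = 0xEE
clock 4: out=0, reg = 0x77
clock 5: out=1, reg = 0x3B
clock 6: out=1, reg = 0x1D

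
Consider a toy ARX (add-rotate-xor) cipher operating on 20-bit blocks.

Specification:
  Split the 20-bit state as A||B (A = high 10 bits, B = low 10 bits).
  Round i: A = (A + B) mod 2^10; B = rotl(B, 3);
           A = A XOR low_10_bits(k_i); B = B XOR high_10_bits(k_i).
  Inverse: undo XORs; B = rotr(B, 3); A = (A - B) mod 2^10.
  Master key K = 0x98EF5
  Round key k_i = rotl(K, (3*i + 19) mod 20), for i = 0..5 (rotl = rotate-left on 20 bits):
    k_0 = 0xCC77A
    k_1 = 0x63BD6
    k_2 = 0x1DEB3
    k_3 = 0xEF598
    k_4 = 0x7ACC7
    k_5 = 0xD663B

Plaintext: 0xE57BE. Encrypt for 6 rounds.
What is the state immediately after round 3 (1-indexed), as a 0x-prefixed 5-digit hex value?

0x91DA8

s_0 = plaintext = 0xE57BE
s_1 = Round(s_0, k_0) = 0x0A6C6
s_2 = Round(s_1, k_1) = 0x4E7BB
s_3 = Round(s_2, k_2) = 0x91DA8
s_4 = Round(s_3, k_3) = 0x9DEFE
s_5 = Round(s_4, k_4) = 0x6CA1E
s_6 = Round(s_5, k_5) = 0x7AFAD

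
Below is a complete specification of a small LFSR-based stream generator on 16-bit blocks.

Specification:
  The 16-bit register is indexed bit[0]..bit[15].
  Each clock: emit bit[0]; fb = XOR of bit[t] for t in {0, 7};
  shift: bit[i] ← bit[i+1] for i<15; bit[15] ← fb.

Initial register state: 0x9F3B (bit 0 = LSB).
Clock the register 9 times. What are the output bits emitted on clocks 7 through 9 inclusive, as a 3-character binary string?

001

reg_0 = 0x9F3B
clock 1: out=1, reg = 0xCF9D
clock 2: out=1, reg = 0x67CE
clock 3: out=0, reg = 0xB3E7
clock 4: out=1, reg = 0x59F3
clock 5: out=1, reg = 0x2CF9
clock 6: out=1, reg = 0x167C
clock 7: out=0, reg = 0x0B3E
clock 8: out=0, reg = 0x059F
clock 9: out=1, reg = 0x02CF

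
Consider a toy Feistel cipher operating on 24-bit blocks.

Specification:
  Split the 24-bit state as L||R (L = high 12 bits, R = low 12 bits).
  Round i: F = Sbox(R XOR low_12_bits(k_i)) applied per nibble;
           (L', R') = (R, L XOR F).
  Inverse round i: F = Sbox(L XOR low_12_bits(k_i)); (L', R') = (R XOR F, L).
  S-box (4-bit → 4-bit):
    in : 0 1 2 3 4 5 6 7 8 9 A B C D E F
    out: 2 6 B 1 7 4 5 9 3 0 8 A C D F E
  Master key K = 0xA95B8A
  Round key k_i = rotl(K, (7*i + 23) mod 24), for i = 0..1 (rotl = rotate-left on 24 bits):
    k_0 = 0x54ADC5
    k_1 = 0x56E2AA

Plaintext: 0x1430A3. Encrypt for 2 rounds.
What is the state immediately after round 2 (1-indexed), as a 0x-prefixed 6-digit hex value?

s_0 = plaintext = 0x1430A3
s_1 = Round(s_0, k_0) = 0x0A3C16
s_2 = Round(s_1, k_1) = 0xC16F0F

0xC16F0F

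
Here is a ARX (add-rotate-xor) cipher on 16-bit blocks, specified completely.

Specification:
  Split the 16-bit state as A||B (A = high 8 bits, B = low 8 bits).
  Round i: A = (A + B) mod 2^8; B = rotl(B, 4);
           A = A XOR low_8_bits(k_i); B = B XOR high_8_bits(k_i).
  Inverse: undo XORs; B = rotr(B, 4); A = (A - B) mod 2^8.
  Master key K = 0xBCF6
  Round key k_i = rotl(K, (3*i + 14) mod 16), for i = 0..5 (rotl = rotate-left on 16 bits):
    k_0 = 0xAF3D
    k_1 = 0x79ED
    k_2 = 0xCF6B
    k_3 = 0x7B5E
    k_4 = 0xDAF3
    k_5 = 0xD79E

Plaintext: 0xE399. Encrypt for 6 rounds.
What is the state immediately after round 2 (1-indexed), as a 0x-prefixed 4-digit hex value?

0x9A1A

s_0 = plaintext = 0xE399
s_1 = Round(s_0, k_0) = 0x4136
s_2 = Round(s_1, k_1) = 0x9A1A
s_3 = Round(s_2, k_2) = 0xDF6E
s_4 = Round(s_3, k_3) = 0x139D
s_5 = Round(s_4, k_4) = 0x4303
s_6 = Round(s_5, k_5) = 0xD8E7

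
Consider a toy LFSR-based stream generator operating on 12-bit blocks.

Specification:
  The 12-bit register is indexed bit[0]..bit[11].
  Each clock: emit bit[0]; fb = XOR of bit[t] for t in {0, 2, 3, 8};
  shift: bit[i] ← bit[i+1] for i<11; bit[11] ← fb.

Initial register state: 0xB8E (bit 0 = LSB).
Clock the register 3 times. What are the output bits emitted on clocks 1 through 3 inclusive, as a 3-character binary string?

reg_0 = 0xB8E
clock 1: out=0, reg = 0xDC7
clock 2: out=1, reg = 0xEE3
clock 3: out=1, reg = 0xF71

011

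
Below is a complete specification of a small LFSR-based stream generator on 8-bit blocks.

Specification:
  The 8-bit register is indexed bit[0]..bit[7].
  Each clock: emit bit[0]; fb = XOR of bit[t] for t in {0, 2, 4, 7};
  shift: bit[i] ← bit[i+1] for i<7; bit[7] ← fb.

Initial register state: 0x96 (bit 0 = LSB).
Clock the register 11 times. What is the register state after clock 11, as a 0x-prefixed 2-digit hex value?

0x3B

reg_0 = 0x96
clock 1: out=0, reg = 0xCB
clock 2: out=1, reg = 0x65
clock 3: out=1, reg = 0x32
clock 4: out=0, reg = 0x99
clock 5: out=1, reg = 0xCC
clock 6: out=0, reg = 0x66
clock 7: out=0, reg = 0xB3
clock 8: out=1, reg = 0xD9
clock 9: out=1, reg = 0xEC
clock 10: out=0, reg = 0x76
clock 11: out=0, reg = 0x3B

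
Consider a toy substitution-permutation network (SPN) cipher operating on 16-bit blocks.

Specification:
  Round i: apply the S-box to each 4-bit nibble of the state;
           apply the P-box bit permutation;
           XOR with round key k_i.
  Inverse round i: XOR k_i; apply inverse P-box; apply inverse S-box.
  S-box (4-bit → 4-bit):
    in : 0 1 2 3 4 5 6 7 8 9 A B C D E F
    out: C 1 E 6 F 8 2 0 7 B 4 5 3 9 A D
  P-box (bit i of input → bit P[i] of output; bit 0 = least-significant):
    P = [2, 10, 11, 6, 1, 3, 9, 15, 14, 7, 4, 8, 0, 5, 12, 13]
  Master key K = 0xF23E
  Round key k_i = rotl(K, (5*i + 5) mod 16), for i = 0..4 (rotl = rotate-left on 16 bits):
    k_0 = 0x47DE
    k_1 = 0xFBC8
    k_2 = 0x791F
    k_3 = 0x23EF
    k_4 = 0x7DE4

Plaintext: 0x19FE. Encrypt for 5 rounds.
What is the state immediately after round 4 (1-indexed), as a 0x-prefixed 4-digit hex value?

s_0 = plaintext = 0x19FE
s_1 = Round(s_0, k_0) = 0x801D
s_2 = Round(s_1, k_1) = 0xEABF
s_3 = Round(s_2, k_2) = 0x5369
s_4 = Round(s_3, k_3) = 0x0733
s_5 = Round(s_4, k_4) = 0x43EC

0x0733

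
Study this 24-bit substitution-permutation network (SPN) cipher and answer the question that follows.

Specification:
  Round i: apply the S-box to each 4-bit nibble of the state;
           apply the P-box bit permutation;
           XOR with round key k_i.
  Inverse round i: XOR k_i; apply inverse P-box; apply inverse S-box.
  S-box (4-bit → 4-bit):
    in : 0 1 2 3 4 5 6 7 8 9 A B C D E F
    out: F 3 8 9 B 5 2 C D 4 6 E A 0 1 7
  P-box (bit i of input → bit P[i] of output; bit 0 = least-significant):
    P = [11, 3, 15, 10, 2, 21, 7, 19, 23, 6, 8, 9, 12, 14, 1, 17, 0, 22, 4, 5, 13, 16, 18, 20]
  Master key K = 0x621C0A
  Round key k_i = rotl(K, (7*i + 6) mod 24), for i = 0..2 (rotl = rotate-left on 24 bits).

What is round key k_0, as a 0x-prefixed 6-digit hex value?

K = 0x621C0A
k_0 = rotl(K, (7*0+6) mod 24) = rotl(K, 6) = 0x870298

0x870298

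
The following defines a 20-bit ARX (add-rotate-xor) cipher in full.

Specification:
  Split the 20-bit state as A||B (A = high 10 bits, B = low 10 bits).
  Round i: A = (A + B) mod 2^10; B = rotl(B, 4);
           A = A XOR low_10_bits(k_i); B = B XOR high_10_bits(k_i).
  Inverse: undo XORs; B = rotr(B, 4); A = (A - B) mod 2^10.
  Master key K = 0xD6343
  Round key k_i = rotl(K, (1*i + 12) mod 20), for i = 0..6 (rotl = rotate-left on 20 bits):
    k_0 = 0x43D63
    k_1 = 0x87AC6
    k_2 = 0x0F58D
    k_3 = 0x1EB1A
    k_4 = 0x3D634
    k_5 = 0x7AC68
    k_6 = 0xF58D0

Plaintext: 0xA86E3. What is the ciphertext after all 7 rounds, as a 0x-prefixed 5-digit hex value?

s_0 = plaintext = 0xA86E3
s_1 = Round(s_0, k_0) = 0x39F34
s_2 = Round(s_1, k_1) = 0xB7552
s_3 = Round(s_2, k_2) = 0x68918
s_4 = Round(s_3, k_3) = 0x681FE
s_5 = Round(s_4, k_4) = 0x6AB12
s_6 = Round(s_5, k_5) = 0x350C7
s_7 = Round(s_6, k_6) = 0x52FA5

0x52FA5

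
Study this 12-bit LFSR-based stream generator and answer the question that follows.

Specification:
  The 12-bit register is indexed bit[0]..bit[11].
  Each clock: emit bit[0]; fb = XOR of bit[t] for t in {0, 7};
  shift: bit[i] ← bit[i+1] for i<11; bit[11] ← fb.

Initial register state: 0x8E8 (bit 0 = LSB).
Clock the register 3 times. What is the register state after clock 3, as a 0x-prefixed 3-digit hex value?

0x31D

reg_0 = 0x8E8
clock 1: out=0, reg = 0xC74
clock 2: out=0, reg = 0x63A
clock 3: out=0, reg = 0x31D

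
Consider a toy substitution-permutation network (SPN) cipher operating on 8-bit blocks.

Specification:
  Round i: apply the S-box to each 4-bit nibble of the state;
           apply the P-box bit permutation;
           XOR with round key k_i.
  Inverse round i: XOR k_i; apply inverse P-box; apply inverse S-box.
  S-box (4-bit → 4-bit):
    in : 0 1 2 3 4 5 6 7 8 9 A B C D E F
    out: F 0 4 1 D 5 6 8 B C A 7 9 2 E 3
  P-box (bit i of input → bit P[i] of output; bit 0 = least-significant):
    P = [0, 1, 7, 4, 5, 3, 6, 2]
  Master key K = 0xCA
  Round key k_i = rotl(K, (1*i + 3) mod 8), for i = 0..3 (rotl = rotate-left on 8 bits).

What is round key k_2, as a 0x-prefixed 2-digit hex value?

0x59

K = 0xCA
k_0 = rotl(K, (1*0+3) mod 8) = rotl(K, 3) = 0x56
k_1 = rotl(K, (1*1+3) mod 8) = rotl(K, 4) = 0xAC
k_2 = rotl(K, (1*2+3) mod 8) = rotl(K, 5) = 0x59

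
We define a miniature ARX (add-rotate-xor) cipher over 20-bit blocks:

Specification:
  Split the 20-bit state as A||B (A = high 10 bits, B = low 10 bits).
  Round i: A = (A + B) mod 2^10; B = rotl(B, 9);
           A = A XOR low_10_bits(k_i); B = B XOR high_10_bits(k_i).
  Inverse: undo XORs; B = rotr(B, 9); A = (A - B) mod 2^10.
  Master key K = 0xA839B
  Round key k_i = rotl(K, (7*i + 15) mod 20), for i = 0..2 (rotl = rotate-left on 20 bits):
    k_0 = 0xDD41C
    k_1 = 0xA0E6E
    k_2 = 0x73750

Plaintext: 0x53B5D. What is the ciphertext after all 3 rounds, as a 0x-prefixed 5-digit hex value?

s_0 = plaintext = 0x53B5D
s_1 = Round(s_0, k_0) = 0x2DCDB
s_2 = Round(s_1, k_1) = 0xFF0EE
s_3 = Round(s_2, k_2) = 0xEE9BA

0xEE9BA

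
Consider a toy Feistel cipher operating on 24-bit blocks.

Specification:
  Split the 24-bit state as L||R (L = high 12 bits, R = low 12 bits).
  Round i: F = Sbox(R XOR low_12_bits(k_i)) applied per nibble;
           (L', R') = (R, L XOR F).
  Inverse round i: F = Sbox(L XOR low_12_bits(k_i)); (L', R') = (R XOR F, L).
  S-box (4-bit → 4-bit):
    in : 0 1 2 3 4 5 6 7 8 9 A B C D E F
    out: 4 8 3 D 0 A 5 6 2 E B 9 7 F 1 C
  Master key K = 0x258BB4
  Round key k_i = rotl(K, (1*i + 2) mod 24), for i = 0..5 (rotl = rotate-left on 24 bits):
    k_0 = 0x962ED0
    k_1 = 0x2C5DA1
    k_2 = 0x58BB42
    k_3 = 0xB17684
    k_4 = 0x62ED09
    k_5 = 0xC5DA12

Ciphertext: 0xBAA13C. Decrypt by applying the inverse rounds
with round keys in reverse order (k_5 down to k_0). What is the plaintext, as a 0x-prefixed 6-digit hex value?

s_0 = ciphertext = 0xBAA13C
s_1 = InvRound(s_0, k_5) = 0x9AEBAA
s_2 = InvRound(s_1, k_4) = 0xB1C9AE
s_3 = InvRound(s_2, k_3) = 0x64CB1C
s_4 = InvRound(s_3, k_2) = 0x45D64C
s_5 = InvRound(s_4, k_1) = 0x88B45D
s_6 = InvRound(s_5, k_0) = 0x1F488B

0x1F488B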